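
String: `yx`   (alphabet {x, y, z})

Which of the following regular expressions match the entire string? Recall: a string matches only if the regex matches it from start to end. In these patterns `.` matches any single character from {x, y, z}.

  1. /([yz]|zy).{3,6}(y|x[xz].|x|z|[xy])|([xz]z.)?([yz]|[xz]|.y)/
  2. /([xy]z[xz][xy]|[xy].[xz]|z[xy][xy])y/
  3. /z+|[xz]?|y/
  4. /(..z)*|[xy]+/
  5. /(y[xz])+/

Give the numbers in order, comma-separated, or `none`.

4, 5

1 → no match
2 → no match — must end with `y`
3 → no match
4 → match
5 → match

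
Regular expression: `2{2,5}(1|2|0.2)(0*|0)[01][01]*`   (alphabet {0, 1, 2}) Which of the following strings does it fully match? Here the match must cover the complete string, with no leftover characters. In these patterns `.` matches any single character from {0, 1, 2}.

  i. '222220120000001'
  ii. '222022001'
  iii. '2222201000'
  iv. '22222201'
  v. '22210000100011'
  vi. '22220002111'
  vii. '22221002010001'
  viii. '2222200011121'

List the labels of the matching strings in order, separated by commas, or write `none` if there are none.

i, ii, iii, iv, v

i → match
ii → match
iii → match
iv → match
v → match
vi → no match
vii → no match
viii → no match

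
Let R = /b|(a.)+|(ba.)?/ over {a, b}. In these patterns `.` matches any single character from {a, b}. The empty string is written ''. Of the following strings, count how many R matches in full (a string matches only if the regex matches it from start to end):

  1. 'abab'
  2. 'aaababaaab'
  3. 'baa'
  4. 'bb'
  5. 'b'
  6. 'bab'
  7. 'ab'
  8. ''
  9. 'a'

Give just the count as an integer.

1. 'abab' → match
2. 'aaababaaab' → match
3. 'baa' → match
4. 'bb' → no match
5. 'b' → match
6. 'bab' → match
7. 'ab' → match
8. '' → match
9. 'a' → no match
Total matched: 7

7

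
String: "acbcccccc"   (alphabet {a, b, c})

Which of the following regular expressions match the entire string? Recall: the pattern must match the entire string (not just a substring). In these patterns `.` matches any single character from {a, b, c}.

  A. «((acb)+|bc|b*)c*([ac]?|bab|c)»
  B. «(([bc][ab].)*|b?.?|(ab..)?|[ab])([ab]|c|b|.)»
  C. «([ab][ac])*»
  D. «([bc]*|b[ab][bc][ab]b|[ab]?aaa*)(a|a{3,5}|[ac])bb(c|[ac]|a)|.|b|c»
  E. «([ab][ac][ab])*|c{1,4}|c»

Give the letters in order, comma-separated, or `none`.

A

A → match
B → no match
C → no match
D → no match
E → no match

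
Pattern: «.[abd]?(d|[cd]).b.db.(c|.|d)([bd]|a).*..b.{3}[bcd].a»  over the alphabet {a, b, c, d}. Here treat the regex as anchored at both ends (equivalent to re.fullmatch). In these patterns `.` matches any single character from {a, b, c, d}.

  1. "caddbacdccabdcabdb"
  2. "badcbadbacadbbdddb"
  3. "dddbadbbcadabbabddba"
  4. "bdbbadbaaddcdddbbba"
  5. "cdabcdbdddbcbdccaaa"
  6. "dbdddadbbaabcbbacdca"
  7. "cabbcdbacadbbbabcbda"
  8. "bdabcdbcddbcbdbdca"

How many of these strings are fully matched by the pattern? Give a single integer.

1 → no match — must end with "a"
2 → no match — must end with "a"
3 → match
4 → no match
5 → no match
6 → no match
7 → no match
8 → no match
Total matched: 1

1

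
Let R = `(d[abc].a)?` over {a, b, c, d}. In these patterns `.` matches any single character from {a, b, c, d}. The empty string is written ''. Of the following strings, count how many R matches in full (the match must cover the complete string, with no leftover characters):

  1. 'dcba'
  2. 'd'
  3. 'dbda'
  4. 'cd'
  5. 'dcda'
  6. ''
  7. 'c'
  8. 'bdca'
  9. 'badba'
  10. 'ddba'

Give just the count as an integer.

1 → match
2 → no match
3 → match
4 → no match
5 → match
6 → match
7 → no match
8 → no match
9 → no match
10 → no match
Total matched: 4

4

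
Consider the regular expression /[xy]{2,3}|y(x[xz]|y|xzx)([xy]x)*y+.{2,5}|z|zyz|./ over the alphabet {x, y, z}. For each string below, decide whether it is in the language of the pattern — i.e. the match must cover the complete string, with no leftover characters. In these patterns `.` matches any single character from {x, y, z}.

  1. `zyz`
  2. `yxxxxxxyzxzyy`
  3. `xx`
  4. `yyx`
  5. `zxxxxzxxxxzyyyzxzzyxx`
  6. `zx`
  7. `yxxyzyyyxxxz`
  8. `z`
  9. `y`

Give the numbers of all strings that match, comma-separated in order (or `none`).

1 → match
2 → match
3 → match
4 → match
5 → no match
6 → no match
7 → no match
8 → match
9 → match

1, 2, 3, 4, 8, 9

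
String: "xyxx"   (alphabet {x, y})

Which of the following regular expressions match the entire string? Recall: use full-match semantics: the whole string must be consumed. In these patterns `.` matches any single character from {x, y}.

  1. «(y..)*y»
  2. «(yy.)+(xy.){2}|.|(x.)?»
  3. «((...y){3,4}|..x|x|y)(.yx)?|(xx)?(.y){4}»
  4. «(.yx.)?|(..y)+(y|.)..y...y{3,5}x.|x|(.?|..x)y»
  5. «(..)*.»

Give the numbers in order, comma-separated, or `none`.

4

1 → no match — must end with "y"
2 → no match
3 → no match
4 → match
5 → no match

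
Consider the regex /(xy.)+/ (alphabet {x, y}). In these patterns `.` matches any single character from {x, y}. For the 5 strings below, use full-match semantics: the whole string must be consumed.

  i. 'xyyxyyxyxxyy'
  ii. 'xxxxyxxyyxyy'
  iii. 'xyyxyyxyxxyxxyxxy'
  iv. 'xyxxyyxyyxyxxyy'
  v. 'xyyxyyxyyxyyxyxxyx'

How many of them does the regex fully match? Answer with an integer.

i. 'xyyxyyxyxxyy' → match
ii. 'xxxxyxxyyxyy' → no match — must start with 'xy'
iii → no match
iv → match
v → match
Total matched: 3

3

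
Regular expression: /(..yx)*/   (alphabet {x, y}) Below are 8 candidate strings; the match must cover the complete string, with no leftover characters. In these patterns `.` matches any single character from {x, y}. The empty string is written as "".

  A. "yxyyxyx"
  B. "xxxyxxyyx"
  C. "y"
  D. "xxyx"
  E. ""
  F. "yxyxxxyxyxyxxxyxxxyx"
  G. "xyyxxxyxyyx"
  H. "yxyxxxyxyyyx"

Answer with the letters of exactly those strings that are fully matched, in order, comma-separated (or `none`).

A. "yxyyxyx" → no match
B. "xxxyxxyyx" → no match
C. "y" → no match
D. "xxyx" → match
E. "" → match
F → match
G. "xyyxxxyxyyx" → no match
H. "yxyxxxyxyyyx" → match

D, E, F, H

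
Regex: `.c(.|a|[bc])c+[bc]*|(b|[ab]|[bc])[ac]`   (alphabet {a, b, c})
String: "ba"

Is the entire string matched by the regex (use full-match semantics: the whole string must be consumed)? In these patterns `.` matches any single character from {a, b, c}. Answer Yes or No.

Yes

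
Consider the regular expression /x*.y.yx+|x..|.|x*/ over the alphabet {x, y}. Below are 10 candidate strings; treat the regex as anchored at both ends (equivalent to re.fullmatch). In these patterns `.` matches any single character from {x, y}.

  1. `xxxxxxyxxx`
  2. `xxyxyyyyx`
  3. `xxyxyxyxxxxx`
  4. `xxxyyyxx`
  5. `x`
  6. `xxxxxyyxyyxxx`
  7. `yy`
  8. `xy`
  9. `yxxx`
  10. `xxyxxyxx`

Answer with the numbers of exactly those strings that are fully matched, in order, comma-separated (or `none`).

4, 5

1 → no match
2 → no match
3 → no match
4 → match
5 → match
6 → no match
7 → no match
8 → no match
9 → no match
10 → no match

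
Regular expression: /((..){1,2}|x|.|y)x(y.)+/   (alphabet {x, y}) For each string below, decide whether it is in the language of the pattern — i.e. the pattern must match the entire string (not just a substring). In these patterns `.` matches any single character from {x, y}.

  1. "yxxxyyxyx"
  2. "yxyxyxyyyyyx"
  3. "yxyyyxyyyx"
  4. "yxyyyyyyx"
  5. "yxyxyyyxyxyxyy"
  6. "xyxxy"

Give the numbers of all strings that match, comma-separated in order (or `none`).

1 → no match
2 → match
3 → match
4 → no match
5 → match
6 → no match

2, 3, 5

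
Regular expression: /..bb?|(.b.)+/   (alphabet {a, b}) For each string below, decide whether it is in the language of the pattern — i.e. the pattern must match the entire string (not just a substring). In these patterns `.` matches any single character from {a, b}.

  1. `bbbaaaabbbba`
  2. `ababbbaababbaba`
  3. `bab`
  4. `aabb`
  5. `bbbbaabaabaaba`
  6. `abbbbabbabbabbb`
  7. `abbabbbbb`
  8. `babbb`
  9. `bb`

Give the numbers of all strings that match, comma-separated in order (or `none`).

1 → no match
2 → no match
3 → match
4 → match
5 → no match
6 → match
7 → match
8 → no match
9 → no match

3, 4, 6, 7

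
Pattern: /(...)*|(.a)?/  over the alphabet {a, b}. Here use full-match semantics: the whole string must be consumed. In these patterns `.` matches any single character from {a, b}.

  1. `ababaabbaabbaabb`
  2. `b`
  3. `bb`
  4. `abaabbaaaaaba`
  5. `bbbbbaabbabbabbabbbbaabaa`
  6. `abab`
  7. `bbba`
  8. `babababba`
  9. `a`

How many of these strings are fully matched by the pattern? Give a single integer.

1 → no match
2 → no match
3 → no match
4 → no match
5 → no match
6 → no match
7 → no match
8 → match
9 → no match
Total matched: 1

1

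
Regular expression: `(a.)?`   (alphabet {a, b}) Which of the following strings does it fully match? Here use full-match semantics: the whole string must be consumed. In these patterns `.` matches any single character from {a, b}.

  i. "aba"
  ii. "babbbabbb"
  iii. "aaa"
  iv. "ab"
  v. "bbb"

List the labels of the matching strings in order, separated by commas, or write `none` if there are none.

i → no match
ii → no match
iii → no match
iv → match
v → no match

iv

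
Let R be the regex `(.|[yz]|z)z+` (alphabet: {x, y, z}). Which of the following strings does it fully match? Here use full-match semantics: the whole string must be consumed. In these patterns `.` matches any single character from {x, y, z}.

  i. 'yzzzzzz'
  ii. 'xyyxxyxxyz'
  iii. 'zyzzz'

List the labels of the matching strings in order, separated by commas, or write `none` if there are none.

i

i → match
ii → no match
iii → no match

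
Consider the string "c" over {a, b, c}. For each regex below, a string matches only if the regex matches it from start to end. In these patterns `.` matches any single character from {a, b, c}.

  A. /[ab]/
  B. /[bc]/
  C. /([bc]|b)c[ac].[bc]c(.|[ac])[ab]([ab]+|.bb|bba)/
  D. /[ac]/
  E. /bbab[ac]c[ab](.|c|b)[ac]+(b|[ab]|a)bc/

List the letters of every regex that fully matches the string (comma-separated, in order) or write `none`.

A → no match
B → match
C → no match
D → match
E → no match — must start with "bbab"

B, D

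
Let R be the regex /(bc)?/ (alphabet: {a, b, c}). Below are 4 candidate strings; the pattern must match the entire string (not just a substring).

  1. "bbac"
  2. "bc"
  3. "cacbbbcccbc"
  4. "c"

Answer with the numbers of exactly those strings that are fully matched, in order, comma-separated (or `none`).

1 → no match
2 → match
3 → no match
4 → no match

2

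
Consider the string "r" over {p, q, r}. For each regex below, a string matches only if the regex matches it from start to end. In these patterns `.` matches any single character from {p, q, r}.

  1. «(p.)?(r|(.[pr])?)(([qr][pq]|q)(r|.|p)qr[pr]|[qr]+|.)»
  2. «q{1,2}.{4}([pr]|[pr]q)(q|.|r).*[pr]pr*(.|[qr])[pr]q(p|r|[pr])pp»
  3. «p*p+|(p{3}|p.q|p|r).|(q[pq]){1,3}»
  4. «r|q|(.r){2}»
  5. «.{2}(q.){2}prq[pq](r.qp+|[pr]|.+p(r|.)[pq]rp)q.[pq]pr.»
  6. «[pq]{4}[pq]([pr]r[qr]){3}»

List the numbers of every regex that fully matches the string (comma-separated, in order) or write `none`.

1, 4

1 → match
2 → no match — must start with "q"
3 → no match
4 → match
5 → no match
6 → no match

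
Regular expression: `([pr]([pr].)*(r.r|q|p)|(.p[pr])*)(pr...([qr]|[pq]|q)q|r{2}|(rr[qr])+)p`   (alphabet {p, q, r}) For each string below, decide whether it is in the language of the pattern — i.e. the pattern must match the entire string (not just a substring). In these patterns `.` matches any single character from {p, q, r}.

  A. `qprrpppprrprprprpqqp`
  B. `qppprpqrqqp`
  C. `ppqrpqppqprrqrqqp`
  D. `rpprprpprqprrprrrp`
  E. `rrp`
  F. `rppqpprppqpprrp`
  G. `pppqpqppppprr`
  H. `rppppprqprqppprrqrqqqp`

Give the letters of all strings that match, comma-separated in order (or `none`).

A, B, D, E, F

A → match
B → match
C → no match
D → match
E → match
F → match
G → no match — must end with `p`
H → no match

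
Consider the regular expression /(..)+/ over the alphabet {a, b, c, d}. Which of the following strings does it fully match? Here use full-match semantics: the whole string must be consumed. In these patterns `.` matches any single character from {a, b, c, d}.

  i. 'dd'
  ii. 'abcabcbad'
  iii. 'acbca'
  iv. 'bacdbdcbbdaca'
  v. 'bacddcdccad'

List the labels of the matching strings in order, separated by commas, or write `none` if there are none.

i → match
ii → no match
iii → no match
iv → no match
v → no match

i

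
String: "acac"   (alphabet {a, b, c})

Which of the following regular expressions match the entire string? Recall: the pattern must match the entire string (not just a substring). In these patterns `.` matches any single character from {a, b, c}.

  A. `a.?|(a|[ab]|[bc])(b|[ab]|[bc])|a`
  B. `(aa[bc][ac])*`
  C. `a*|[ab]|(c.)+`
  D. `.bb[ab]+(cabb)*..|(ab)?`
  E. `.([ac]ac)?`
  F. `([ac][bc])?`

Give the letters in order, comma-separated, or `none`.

E

A → no match
B → no match
C → no match
D → no match
E → match
F → no match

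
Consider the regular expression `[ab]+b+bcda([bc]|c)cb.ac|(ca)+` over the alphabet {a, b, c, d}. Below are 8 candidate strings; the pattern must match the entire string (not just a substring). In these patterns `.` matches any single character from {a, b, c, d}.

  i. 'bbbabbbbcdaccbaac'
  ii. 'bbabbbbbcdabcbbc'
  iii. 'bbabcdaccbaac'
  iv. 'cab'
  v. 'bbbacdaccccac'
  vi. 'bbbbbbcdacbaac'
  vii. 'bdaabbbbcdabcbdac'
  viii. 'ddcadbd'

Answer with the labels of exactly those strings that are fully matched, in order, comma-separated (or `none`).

i → match
ii → no match
iii → no match
iv → no match
v → no match
vi → no match
vii → no match
viii → no match

i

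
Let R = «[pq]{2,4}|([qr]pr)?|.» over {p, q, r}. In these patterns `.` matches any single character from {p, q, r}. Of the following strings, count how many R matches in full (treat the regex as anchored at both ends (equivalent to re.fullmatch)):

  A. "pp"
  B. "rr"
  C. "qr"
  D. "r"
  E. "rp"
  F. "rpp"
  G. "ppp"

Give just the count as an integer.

A → match
B → no match
C → no match
D → match
E → no match
F → no match
G → match
Total matched: 3

3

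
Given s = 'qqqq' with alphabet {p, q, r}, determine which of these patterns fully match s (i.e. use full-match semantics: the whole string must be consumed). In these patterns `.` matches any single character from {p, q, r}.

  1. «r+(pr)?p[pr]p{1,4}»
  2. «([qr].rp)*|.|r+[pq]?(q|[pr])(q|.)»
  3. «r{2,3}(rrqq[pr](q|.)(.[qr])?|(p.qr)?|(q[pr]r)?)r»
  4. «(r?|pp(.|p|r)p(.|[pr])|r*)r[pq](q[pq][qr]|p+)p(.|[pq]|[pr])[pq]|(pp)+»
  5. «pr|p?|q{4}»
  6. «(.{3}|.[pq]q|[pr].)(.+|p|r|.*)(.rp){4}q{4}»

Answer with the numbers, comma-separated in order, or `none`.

1 → no match — must start with 'r'
2 → no match
3 → no match — must start with 'r'
4 → no match
5 → match
6 → no match

5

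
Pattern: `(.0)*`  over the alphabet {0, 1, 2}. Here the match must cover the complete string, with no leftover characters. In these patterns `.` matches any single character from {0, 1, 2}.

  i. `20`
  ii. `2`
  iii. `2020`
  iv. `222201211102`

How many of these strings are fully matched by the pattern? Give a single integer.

2

i. `20` → match
ii. `2` → no match
iii. `2020` → match
iv. `222201211102` → no match
Total matched: 2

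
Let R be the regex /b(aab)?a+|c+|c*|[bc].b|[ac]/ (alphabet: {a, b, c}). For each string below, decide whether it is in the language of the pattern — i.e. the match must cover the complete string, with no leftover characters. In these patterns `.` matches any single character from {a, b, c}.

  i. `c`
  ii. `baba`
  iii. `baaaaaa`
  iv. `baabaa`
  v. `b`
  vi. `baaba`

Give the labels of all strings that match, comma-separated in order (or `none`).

i, iii, iv, vi

i → match
ii → no match
iii → match
iv → match
v → no match
vi → match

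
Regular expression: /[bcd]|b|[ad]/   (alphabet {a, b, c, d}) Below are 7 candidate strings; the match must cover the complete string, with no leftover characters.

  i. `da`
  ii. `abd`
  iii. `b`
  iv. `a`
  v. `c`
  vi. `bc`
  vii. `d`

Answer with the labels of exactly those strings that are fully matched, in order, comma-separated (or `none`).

i → no match
ii → no match
iii → match
iv → match
v → match
vi → no match
vii → match

iii, iv, v, vii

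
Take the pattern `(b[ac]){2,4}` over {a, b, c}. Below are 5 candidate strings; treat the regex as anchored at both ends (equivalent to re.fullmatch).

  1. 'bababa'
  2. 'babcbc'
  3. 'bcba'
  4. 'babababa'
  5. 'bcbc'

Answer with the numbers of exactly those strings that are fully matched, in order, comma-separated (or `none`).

1 → match
2 → match
3 → match
4 → match
5 → match

1, 2, 3, 4, 5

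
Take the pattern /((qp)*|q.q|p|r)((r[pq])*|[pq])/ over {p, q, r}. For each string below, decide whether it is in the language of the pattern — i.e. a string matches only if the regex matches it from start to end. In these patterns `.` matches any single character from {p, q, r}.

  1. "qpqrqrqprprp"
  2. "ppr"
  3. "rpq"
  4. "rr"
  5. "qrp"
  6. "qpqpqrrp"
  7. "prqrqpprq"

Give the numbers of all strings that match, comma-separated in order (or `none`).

none

1 → no match
2 → no match
3 → no match
4 → no match
5 → no match
6 → no match
7 → no match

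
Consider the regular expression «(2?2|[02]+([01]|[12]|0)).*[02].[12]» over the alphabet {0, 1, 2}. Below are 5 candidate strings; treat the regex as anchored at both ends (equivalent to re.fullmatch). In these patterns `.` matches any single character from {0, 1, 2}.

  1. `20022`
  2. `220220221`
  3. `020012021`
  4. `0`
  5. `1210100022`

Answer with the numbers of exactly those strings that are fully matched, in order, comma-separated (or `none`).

1, 2, 3

1 → match
2 → match
3 → match
4 → no match
5 → no match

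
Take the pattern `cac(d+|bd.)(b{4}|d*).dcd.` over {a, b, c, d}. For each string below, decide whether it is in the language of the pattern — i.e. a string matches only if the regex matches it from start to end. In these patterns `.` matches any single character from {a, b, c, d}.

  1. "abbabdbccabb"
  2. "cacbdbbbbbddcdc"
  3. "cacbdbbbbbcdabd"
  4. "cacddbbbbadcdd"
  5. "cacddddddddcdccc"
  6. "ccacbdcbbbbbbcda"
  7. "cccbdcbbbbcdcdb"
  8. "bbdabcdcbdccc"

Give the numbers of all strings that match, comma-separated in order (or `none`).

2, 4

1 → no match — must start with "cac"
2 → match
3 → no match
4 → match
5 → no match
6 → no match — must start with "cac"
7 → no match — must start with "cac"
8 → no match — must start with "cac"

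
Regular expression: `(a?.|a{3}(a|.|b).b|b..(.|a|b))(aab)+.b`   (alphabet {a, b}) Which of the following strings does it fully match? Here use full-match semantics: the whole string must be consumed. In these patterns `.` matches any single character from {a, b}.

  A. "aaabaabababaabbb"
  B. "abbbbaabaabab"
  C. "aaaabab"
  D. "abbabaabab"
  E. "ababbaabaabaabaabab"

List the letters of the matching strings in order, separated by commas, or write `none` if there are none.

A → no match
B → no match
C. "aaaabab" → match
D. "abbabaabab" → no match
E → no match

C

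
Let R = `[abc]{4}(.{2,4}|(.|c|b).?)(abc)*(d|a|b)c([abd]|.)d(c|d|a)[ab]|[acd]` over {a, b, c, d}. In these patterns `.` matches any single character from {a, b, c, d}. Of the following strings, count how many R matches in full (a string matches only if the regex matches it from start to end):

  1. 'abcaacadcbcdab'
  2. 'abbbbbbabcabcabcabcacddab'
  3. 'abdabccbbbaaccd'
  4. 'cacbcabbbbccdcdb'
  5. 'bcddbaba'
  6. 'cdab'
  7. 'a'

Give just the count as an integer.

2

1 → no match
2 → match
3 → no match
4 → no match
5 → no match
6 → no match
7 → match
Total matched: 2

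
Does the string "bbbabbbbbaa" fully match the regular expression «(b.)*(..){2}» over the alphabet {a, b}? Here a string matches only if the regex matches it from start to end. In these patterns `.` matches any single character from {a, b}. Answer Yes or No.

No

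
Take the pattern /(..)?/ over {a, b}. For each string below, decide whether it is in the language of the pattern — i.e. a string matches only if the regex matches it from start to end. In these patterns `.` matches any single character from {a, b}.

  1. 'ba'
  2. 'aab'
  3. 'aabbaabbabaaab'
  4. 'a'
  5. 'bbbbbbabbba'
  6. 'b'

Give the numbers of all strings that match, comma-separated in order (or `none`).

1 → match
2 → no match
3 → no match
4 → no match
5 → no match
6 → no match

1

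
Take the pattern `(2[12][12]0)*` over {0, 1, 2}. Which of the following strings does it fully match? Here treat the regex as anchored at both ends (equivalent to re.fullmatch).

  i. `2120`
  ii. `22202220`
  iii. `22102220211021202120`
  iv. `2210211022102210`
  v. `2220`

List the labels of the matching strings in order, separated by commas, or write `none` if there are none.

i → match
ii → match
iii → match
iv → match
v → match

i, ii, iii, iv, v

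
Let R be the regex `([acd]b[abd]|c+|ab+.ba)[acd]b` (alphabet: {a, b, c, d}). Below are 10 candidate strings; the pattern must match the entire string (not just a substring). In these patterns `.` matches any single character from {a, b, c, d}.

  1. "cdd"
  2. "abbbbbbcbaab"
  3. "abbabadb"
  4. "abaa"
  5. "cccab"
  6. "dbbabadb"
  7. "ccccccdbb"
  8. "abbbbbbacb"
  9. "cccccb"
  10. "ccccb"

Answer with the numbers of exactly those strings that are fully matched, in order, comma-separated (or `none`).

2, 3, 5, 8, 9, 10

1 → no match — must end with "b"
2 → match
3 → match
4 → no match — must end with "b"
5 → match
6 → no match
7 → no match
8 → match
9 → match
10 → match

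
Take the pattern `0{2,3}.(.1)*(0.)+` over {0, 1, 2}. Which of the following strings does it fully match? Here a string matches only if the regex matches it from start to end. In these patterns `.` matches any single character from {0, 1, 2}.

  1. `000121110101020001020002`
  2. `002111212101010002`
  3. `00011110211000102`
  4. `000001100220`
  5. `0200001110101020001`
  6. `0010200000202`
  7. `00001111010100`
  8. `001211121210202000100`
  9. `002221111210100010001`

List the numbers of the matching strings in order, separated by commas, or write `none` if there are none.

1, 6, 7, 8

1 → match
2 → no match
3 → no match
4. `000001100220` → no match
5 → no match
6 → match
7 → match
8 → match
9 → no match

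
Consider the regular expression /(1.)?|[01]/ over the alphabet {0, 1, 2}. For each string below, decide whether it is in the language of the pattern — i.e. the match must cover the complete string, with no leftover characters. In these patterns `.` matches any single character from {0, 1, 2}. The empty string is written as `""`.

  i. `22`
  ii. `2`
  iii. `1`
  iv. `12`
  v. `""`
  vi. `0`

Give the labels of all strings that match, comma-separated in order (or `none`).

iii, iv, v, vi

i → no match
ii → no match
iii → match
iv → match
v → match
vi → match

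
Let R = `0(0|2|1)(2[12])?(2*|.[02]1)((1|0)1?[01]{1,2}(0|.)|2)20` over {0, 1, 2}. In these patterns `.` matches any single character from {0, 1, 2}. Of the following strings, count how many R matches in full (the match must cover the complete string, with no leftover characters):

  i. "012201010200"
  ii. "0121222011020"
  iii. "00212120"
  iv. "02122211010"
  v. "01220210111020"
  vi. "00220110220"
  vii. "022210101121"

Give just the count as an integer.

i → no match — must end with "20"
ii → match
iii → no match
iv → no match — must end with "20"
v → match
vi → match
vii → no match — must end with "20"
Total matched: 3

3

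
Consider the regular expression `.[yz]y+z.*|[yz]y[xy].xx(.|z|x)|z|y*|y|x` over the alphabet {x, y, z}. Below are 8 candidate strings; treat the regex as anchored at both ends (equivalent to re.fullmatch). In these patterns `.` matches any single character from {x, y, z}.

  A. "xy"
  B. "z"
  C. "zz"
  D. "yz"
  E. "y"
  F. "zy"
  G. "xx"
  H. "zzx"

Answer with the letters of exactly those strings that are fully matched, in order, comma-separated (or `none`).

A → no match
B → match
C → no match
D → no match
E → match
F → no match
G → no match
H → no match

B, E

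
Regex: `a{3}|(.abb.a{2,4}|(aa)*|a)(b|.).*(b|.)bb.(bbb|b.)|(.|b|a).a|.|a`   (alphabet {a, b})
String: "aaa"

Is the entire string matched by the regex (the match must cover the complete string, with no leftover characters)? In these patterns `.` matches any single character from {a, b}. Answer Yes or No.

Yes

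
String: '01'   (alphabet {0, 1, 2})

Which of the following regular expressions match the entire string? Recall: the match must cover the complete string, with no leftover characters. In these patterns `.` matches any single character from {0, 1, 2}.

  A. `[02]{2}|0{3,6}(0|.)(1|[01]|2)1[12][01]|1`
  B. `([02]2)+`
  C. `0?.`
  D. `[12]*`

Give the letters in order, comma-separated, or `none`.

A → no match
B → no match — must end with '2'
C → match
D → no match

C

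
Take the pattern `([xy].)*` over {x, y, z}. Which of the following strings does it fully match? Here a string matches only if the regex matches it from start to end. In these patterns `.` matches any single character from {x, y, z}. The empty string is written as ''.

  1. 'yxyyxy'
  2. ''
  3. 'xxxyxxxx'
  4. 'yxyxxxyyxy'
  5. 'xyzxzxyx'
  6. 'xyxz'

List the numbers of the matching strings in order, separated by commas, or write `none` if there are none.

1, 2, 3, 4, 6

1 → match
2 → match
3 → match
4 → match
5 → no match
6 → match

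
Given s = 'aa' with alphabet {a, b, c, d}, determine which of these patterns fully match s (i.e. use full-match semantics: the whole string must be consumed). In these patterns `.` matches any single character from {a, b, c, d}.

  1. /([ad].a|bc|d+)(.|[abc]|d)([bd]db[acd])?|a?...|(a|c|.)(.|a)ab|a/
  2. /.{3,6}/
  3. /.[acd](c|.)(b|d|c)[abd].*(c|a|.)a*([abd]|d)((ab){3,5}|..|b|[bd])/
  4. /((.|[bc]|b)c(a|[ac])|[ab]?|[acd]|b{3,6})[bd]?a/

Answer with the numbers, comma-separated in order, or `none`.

4

1 → no match
2 → no match
3 → no match
4 → match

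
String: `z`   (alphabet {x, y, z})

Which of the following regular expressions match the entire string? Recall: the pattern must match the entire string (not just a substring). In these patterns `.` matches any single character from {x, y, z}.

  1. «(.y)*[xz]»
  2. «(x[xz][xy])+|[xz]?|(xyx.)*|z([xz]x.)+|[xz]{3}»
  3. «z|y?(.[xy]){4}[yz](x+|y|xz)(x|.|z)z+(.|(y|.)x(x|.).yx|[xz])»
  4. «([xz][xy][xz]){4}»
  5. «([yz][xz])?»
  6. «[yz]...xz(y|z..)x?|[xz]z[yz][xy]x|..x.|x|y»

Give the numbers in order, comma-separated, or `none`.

1, 2, 3

1 → match
2 → match
3 → match
4 → no match
5 → no match
6 → no match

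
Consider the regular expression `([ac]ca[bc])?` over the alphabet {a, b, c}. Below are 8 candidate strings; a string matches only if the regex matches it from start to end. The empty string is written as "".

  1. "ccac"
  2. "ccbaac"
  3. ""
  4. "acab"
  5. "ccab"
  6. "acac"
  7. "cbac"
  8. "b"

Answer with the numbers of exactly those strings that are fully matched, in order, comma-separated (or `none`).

1, 3, 4, 5, 6

1 → match
2 → no match
3 → match
4 → match
5 → match
6 → match
7 → no match
8 → no match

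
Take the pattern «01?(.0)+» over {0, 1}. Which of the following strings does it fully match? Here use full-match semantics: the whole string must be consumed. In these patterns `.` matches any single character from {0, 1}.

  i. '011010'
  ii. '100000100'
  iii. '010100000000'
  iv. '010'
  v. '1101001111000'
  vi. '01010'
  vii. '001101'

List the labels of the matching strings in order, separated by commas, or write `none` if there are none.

i → match
ii → no match — must start with '0'
iii → no match
iv → match
v → no match — must start with '0'
vi → match
vii → no match — must end with '0'

i, iv, vi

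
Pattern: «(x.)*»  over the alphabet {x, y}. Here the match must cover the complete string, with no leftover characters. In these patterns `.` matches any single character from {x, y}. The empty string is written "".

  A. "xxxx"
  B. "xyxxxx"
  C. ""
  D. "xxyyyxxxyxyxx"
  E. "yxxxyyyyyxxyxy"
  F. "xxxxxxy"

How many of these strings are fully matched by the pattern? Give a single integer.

3

A → match
B → match
C → match
D → no match
E → no match
F → no match
Total matched: 3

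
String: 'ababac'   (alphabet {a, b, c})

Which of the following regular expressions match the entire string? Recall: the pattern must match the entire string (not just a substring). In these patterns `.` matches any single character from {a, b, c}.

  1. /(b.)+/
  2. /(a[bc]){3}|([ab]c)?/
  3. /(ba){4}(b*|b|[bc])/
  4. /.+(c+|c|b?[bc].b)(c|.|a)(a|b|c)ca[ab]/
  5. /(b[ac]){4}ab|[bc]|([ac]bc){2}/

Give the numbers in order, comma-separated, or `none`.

2

1 → no match — must start with 'b'
2 → match
3 → no match — must start with 'ba'
4 → no match
5 → no match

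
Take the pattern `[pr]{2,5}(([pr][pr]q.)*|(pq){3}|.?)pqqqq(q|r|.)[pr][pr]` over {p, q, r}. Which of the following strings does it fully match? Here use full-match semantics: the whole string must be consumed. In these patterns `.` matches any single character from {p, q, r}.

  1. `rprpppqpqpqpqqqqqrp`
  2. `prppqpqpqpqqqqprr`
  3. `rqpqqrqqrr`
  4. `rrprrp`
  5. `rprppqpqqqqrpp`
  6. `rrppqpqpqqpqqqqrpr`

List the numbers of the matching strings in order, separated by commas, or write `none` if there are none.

1 → match
2 → match
3. `rqpqqrqqrr` → no match
4. `rrprrp` → no match
5 → match
6 → no match

1, 2, 5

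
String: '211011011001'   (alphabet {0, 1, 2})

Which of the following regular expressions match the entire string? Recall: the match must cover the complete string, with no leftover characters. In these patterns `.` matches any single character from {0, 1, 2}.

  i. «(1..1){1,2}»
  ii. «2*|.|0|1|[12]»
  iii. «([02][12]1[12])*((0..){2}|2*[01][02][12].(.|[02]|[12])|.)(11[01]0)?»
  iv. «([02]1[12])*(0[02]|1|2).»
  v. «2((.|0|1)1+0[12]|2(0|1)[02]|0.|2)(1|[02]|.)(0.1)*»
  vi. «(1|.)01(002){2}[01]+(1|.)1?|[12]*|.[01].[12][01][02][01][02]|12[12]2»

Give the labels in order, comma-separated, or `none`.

iv, v

i → no match — must start with '1'
ii → no match
iii → no match
iv → match
v → match
vi → no match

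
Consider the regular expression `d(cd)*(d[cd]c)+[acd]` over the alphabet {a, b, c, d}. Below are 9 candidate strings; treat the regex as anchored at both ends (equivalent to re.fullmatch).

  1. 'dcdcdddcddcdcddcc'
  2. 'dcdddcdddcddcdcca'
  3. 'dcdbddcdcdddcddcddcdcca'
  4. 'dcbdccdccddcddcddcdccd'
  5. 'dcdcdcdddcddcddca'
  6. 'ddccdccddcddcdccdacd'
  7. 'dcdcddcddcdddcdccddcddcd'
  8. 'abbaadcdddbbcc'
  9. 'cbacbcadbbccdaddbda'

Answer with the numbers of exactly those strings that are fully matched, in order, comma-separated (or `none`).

1 → no match
2 → no match
3 → no match
4 → no match
5 → match
6 → no match
7 → no match
8 → no match — must start with 'd'
9 → no match — must start with 'd'

5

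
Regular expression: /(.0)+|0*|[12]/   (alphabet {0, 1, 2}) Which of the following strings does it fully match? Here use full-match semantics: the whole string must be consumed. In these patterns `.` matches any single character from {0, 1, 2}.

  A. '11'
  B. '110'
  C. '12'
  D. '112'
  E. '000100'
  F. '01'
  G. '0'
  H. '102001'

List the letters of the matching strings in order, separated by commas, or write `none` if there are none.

A → no match
B → no match
C → no match
D → no match
E → no match
F → no match
G → match
H → no match

G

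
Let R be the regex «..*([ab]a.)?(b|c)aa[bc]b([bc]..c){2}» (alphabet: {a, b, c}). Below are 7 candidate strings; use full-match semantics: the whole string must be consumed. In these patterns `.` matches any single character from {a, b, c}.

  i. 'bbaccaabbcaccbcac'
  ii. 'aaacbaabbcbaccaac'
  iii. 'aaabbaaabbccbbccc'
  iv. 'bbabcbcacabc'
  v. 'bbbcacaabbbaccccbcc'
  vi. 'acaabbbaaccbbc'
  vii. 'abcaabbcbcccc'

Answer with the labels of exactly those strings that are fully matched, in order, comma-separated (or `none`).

i, ii, vi

i → match
ii → match
iii → no match
iv → no match
v → no match
vi → match
vii → no match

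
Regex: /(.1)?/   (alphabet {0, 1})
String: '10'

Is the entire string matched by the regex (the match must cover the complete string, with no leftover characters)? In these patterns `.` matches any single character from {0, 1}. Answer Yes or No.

No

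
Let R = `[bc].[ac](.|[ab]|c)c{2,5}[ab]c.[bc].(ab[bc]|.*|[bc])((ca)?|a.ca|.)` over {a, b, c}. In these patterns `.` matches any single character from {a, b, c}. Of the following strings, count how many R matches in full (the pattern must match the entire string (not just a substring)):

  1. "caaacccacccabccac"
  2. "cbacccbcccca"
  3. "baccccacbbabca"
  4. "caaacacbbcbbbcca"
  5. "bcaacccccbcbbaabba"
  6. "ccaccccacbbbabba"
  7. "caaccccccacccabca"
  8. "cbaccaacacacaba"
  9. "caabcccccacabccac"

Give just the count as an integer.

1 → match
2 → match
3 → match
4 → no match
5 → match
6 → match
7 → match
8 → no match
9 → match
Total matched: 7

7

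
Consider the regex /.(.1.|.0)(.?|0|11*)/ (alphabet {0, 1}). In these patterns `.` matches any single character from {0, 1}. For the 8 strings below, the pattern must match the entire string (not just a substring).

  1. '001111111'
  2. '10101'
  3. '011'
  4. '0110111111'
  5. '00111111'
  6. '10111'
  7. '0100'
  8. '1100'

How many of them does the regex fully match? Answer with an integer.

1. '001111111' → match
2. '10101' → match
3. '011' → no match
4. '0110111111' → match
5. '00111111' → match
6. '10111' → match
7. '0100' → match
8. '1100' → match
Total matched: 7

7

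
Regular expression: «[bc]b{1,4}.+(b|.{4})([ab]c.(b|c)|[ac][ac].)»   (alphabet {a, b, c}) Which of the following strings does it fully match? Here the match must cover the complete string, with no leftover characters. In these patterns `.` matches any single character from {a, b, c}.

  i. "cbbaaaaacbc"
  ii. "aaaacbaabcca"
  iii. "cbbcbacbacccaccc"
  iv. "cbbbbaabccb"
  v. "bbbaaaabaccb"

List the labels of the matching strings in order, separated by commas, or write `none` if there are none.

i, iii, iv, v

i → match
ii → no match
iii → match
iv → match
v → match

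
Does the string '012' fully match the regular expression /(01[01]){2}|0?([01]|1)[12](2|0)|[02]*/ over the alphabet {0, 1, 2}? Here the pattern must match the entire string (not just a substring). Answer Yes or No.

Yes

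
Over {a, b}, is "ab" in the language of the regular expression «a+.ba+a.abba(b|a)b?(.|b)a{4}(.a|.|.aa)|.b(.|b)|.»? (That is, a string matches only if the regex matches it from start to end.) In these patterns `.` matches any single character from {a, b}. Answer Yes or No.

No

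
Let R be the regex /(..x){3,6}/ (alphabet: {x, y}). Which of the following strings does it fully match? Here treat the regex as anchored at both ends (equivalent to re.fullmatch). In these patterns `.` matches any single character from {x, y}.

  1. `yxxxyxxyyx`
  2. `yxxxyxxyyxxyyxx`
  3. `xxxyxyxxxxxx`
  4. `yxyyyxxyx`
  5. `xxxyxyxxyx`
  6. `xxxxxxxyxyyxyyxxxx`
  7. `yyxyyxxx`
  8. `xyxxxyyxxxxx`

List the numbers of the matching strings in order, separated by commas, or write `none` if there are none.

6

1 → no match
2 → no match
3 → no match
4 → no match
5 → no match
6 → match
7 → no match
8 → no match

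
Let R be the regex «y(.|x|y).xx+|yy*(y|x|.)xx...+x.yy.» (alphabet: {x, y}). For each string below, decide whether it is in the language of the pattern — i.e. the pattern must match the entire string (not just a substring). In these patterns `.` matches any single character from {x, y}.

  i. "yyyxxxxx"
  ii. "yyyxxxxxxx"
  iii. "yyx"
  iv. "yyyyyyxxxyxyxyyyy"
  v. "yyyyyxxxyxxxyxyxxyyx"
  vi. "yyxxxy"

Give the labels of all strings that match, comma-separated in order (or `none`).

i → match
ii → match
iii → no match
iv → match
v → match
vi → no match

i, ii, iv, v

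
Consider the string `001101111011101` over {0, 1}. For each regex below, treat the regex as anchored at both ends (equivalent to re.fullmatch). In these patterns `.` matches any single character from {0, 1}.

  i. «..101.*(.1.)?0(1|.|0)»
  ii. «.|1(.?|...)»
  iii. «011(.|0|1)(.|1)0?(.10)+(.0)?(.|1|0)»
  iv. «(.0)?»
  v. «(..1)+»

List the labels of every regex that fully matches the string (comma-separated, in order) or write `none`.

v

i → no match
ii → no match
iii → no match — must start with `011`
iv → no match
v → match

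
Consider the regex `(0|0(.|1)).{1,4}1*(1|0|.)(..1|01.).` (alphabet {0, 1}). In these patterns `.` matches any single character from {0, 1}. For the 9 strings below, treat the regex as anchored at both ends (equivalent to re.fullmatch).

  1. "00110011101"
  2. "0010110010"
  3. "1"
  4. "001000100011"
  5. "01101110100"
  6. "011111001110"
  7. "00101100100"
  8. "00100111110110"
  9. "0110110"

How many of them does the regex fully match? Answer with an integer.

1. "00110011101" → no match
2. "0010110010" → match
3. "1" → no match — must start with "0"
4. "001000100011" → match
5. "01101110100" → match
6. "011111001110" → no match
7. "00101100100" → match
8 → match
9. "0110110" → match
Total matched: 6

6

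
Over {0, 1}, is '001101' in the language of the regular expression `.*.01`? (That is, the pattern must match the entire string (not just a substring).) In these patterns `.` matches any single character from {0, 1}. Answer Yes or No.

Yes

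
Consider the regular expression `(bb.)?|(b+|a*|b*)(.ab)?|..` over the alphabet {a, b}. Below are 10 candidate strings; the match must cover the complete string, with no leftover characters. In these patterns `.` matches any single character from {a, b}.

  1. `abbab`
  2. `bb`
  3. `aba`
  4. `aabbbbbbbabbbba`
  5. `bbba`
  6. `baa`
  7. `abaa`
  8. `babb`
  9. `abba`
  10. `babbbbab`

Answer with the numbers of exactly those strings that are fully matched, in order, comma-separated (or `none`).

1. `abbab` → no match
2. `bb` → match
3. `aba` → no match
4 → no match
5. `bbba` → no match
6. `baa` → no match
7. `abaa` → no match
8. `babb` → no match
9. `abba` → no match
10. `babbbbab` → no match

2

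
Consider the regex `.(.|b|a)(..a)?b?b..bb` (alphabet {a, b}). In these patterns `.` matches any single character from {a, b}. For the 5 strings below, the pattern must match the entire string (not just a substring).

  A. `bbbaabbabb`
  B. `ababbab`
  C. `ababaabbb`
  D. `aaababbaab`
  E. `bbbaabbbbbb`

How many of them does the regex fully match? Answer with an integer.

2

A. `bbbaabbabb` → match
B. `ababbab` → no match — must end with `bb`
C. `ababaabbb` → no match
D. `aaababbaab` → no match — must end with `bb`
E. `bbbaabbbbbb` → match
Total matched: 2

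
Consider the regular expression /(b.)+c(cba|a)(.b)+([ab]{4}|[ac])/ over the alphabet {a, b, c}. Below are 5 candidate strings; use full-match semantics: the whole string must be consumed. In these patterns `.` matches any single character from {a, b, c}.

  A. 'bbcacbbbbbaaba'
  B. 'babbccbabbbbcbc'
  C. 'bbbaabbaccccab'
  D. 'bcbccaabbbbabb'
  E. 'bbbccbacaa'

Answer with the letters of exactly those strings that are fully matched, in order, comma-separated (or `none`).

A → match
B → match
C → no match
D → match
E → no match

A, B, D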